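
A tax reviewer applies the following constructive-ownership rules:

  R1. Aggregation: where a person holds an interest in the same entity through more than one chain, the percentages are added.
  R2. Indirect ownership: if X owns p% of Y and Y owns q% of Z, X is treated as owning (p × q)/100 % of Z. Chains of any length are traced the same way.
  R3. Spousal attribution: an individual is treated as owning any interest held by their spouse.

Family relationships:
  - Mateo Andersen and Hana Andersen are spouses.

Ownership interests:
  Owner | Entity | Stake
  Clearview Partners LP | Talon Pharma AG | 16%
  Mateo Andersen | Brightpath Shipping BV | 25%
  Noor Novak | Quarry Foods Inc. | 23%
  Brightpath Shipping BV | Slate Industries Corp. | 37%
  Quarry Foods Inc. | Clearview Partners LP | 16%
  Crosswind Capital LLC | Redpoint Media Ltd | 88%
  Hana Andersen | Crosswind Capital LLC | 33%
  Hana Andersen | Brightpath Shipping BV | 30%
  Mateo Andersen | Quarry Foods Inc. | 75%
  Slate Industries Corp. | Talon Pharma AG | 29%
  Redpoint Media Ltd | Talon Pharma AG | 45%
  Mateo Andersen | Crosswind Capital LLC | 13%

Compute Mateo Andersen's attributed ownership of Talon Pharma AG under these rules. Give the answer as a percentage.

By spousal attribution (R3), Mateo Andersen is treated as also owning Hana Andersen's interest in Brightpath Shipping BV, giving 25% + 30% = 55%.
By spousal attribution (R3), Mateo Andersen is treated as also owning Hana Andersen's interest in Crosswind Capital LLC, giving 13% + 33% = 46%.
Chain via Brightpath Shipping BV → Slate Industries Corp. (R2): 55% × 37% × 29% = 5.9015% of Talon Pharma AG.
Chain via Quarry Foods Inc. → Clearview Partners LP (R2): 75% × 16% × 16% = 1.92% of Talon Pharma AG.
Chain via Crosswind Capital LLC → Redpoint Media Ltd (R2): 46% × 88% × 45% = 18.216% of Talon Pharma AG.
Aggregating (R1): 5.9015% + 1.92% + 18.216% = 26.0375%.

26.0375%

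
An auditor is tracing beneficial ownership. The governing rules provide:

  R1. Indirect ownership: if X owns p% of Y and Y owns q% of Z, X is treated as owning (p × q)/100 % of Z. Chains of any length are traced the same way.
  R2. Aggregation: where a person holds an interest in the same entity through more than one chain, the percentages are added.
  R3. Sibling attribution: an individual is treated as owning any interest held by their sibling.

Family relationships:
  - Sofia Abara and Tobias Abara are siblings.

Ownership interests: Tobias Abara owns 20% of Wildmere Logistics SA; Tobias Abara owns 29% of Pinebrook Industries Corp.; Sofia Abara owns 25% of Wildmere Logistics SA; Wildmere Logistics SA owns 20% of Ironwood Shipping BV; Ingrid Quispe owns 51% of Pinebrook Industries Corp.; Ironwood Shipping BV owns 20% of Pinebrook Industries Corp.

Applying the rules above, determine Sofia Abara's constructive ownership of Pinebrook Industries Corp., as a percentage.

By sibling attribution (R3), Sofia Abara is treated as also owning Tobias Abara's interest in Wildmere Logistics SA, giving 25% + 20% = 45%.
By sibling attribution (R3), Sofia Abara is treated as owning Tobias Abara's 29% interest in Pinebrook Industries Corp.
Chain via Wildmere Logistics SA → Ironwood Shipping BV (R1): 45% × 20% × 20% = 1.8% of Pinebrook Industries Corp.
Direct interest in Pinebrook Industries Corp: 29%.
Aggregating (R2): 1.8% + 29% = 30.8%.

30.8%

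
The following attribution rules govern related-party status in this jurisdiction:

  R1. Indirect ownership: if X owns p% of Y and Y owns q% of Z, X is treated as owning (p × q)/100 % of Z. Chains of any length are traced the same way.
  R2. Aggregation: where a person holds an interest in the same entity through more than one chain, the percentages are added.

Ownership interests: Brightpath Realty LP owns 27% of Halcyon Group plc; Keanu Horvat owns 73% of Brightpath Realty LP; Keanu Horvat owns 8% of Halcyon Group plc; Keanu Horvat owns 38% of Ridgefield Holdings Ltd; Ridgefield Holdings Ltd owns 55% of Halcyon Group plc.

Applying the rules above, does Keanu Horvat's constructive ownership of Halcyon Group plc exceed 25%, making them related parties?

Yes

Chain via Brightpath Realty LP (R1): 73% × 27% = 19.71% of Halcyon Group plc.
Chain via Ridgefield Holdings Ltd (R1): 38% × 55% = 20.9% of Halcyon Group plc.
Direct interest in Halcyon Group plc: 8%.
Aggregating (R2): 19.71% + 20.9% + 8% = 48.61%.
48.61% exceeds the 25% threshold, so Keanu is a related party to Halcyon Group plc.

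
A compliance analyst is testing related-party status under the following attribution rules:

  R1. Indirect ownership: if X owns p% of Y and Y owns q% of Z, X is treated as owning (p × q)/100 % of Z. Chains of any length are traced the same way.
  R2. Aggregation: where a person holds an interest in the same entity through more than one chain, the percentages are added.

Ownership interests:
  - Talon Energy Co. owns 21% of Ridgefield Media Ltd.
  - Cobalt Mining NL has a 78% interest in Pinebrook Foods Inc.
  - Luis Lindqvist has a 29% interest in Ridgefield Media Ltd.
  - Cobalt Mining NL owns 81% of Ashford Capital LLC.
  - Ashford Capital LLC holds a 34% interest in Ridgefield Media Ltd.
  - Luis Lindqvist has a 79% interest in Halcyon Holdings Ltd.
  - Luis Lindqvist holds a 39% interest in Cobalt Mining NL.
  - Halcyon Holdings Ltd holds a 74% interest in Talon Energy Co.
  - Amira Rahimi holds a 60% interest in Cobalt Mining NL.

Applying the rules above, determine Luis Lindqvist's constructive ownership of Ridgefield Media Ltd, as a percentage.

52.0172%

Chain via Halcyon Holdings Ltd → Talon Energy Co. (R1): 79% × 74% × 21% = 12.2766% of Ridgefield Media Ltd.
Chain via Cobalt Mining NL → Ashford Capital LLC (R1): 39% × 81% × 34% = 10.7406% of Ridgefield Media Ltd.
Direct interest in Ridgefield Media Ltd: 29%.
Aggregating (R2): 12.2766% + 10.7406% + 29% = 52.0172%.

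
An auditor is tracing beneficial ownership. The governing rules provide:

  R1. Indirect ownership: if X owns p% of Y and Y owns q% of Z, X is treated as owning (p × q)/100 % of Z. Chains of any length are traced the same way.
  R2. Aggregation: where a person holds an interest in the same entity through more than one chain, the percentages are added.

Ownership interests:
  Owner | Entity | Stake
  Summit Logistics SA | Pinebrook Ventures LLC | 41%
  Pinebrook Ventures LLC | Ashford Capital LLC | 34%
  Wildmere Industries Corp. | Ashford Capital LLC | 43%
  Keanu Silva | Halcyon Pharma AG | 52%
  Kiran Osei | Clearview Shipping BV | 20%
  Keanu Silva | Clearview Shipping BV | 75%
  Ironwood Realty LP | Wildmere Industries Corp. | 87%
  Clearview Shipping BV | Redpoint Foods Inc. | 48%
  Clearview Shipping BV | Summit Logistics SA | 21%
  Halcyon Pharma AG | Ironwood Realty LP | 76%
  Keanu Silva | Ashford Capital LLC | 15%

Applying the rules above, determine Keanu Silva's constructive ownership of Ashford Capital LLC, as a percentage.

Chain via Halcyon Pharma AG → Ironwood Realty LP → Wildmere Industries Corp. (R1): 52% × 76% × 87% × 43% = 14.784432% of Ashford Capital LLC.
Chain via Clearview Shipping BV → Summit Logistics SA → Pinebrook Ventures LLC (R1): 75% × 21% × 41% × 34% = 2.19555% of Ashford Capital LLC.
Direct interest in Ashford Capital LLC: 15%.
Aggregating (R2): 14.784432% + 2.19555% + 15% = 31.979982%.

31.979982%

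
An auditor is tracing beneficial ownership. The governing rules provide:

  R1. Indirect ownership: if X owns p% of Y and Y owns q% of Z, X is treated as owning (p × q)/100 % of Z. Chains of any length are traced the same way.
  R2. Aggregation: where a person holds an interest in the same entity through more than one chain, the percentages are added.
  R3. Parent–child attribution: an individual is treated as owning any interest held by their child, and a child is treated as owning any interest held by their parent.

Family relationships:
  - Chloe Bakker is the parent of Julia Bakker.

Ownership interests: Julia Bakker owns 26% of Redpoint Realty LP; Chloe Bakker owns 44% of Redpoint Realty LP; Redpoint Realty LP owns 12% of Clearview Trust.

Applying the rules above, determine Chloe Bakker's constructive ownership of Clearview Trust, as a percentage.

By parent–child attribution (R3), Chloe Bakker is treated as also owning Julia Bakker's interest in Redpoint Realty LP, giving 44% + 26% = 70%.
Chain via Redpoint Realty LP (R1): 70% × 12% = 8.4% of Clearview Trust.

8.4%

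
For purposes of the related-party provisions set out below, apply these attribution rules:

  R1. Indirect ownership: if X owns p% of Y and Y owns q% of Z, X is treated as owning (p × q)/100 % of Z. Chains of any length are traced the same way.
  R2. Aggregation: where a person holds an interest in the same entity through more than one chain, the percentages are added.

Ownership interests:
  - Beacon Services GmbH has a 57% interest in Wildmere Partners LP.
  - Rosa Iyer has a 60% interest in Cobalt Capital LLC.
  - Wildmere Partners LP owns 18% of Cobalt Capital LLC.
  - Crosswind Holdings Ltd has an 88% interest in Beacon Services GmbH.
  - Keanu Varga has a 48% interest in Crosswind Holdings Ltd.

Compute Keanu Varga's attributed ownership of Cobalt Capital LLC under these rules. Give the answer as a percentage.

Chain via Crosswind Holdings Ltd → Beacon Services GmbH → Wildmere Partners LP (R1): 48% × 88% × 57% × 18% = 4.333824% of Cobalt Capital LLC.

4.333824%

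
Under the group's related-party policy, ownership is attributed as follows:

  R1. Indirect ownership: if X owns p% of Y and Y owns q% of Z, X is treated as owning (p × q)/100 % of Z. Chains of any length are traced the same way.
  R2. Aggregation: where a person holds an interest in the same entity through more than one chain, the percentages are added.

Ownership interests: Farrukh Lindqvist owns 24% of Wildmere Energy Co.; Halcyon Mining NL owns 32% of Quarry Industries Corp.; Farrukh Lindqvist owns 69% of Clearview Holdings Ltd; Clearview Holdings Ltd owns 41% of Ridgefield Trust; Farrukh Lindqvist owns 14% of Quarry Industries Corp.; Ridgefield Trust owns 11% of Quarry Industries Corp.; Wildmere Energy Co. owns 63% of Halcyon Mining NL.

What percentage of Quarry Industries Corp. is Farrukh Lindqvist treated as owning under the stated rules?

21.9503%

Chain via Wildmere Energy Co. → Halcyon Mining NL (R1): 24% × 63% × 32% = 4.8384% of Quarry Industries Corp.
Chain via Clearview Holdings Ltd → Ridgefield Trust (R1): 69% × 41% × 11% = 3.1119% of Quarry Industries Corp.
Direct interest in Quarry Industries Corp: 14%.
Aggregating (R2): 4.8384% + 3.1119% + 14% = 21.9503%.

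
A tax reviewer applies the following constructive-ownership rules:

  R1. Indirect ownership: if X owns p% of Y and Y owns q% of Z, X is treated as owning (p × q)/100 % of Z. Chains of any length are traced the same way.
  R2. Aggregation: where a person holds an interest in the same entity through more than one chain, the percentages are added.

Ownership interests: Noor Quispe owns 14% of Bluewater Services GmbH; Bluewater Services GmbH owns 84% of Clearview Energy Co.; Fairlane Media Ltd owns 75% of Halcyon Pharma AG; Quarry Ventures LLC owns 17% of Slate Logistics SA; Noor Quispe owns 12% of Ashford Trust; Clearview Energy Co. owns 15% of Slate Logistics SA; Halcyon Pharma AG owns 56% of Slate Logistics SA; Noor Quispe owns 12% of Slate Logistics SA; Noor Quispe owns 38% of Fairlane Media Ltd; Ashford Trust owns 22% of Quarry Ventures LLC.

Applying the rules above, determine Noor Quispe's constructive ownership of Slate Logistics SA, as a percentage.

Chain via Ashford Trust → Quarry Ventures LLC (R1): 12% × 22% × 17% = 0.4488% of Slate Logistics SA.
Chain via Fairlane Media Ltd → Halcyon Pharma AG (R1): 38% × 75% × 56% = 15.96% of Slate Logistics SA.
Chain via Bluewater Services GmbH → Clearview Energy Co. (R1): 14% × 84% × 15% = 1.764% of Slate Logistics SA.
Direct interest in Slate Logistics SA: 12%.
Aggregating (R2): 0.4488% + 15.96% + 1.764% + 12% = 30.1728%.

30.1728%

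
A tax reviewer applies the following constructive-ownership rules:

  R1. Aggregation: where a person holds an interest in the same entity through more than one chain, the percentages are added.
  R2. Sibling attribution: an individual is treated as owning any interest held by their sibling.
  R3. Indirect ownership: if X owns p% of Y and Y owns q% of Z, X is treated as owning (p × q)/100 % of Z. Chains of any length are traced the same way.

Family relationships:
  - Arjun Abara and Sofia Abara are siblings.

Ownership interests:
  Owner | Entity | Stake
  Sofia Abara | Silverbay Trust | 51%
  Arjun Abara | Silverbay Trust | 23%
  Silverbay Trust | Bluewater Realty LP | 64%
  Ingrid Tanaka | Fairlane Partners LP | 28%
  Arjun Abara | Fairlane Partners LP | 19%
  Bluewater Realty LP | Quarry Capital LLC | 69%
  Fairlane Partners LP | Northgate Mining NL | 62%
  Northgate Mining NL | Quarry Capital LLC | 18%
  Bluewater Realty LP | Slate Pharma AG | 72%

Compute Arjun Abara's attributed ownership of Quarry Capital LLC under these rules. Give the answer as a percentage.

By sibling attribution (R2), Arjun Abara is treated as also owning Sofia Abara's interest in Silverbay Trust, giving 23% + 51% = 74%.
Chain via Fairlane Partners LP → Northgate Mining NL (R3): 19% × 62% × 18% = 2.1204% of Quarry Capital LLC.
Chain via Silverbay Trust → Bluewater Realty LP (R3): 74% × 64% × 69% = 32.6784% of Quarry Capital LLC.
Aggregating (R1): 2.1204% + 32.6784% = 34.7988%.

34.7988%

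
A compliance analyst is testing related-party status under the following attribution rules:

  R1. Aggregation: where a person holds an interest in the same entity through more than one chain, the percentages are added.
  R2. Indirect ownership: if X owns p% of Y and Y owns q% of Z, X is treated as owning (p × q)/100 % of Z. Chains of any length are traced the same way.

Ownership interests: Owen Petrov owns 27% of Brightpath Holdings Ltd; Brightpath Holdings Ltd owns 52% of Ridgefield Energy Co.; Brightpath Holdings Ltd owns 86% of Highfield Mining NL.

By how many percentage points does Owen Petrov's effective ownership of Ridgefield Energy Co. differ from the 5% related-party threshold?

Chain via Brightpath Holdings Ltd (R2): 27% × 52% = 14.04% of Ridgefield Energy Co.
14.04% exceeds the 5% threshold by 9.04 percentage points.

9.04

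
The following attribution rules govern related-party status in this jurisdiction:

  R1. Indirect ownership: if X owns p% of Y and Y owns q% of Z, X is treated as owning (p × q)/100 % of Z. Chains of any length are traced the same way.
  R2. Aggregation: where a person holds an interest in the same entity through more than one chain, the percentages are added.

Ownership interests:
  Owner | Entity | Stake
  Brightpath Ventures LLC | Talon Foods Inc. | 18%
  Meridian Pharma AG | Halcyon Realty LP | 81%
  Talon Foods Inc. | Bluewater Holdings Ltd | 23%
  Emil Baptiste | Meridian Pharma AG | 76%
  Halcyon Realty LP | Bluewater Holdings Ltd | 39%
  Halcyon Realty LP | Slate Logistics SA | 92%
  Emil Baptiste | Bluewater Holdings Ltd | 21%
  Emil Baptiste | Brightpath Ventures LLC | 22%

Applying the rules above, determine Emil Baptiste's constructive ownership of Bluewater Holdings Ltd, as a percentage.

45.9192%

Chain via Meridian Pharma AG → Halcyon Realty LP (R1): 76% × 81% × 39% = 24.0084% of Bluewater Holdings Ltd.
Chain via Brightpath Ventures LLC → Talon Foods Inc. (R1): 22% × 18% × 23% = 0.9108% of Bluewater Holdings Ltd.
Direct interest in Bluewater Holdings Ltd: 21%.
Aggregating (R2): 24.0084% + 0.9108% + 21% = 45.9192%.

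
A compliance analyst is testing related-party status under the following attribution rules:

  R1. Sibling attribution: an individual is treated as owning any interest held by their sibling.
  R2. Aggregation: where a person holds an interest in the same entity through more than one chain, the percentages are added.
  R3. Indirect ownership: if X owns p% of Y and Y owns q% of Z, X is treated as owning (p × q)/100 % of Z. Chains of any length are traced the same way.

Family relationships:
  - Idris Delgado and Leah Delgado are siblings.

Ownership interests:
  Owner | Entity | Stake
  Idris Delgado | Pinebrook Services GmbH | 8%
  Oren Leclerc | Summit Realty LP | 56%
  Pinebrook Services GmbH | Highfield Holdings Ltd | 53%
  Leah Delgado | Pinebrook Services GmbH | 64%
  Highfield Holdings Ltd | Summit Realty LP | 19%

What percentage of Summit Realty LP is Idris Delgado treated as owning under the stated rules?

By sibling attribution (R1), Idris Delgado is treated as also owning Leah Delgado's interest in Pinebrook Services GmbH, giving 8% + 64% = 72%.
Chain via Pinebrook Services GmbH → Highfield Holdings Ltd (R3): 72% × 53% × 19% = 7.2504% of Summit Realty LP.

7.2504%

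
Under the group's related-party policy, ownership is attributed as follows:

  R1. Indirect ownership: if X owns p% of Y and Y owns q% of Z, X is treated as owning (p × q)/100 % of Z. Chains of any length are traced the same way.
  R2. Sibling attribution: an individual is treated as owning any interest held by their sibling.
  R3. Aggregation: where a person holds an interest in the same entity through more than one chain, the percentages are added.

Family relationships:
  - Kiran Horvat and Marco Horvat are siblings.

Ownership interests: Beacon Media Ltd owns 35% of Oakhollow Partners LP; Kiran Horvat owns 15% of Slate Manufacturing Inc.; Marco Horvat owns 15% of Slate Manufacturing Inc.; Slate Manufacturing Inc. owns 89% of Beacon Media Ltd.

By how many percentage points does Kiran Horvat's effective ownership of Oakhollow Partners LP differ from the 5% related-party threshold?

By sibling attribution (R2), Kiran Horvat is treated as also owning Marco Horvat's interest in Slate Manufacturing Inc, giving 15% + 15% = 30%.
Chain via Slate Manufacturing Inc. → Beacon Media Ltd (R1): 30% × 89% × 35% = 9.345% of Oakhollow Partners LP.
9.345% exceeds the 5% threshold by 4.345 percentage points.

4.345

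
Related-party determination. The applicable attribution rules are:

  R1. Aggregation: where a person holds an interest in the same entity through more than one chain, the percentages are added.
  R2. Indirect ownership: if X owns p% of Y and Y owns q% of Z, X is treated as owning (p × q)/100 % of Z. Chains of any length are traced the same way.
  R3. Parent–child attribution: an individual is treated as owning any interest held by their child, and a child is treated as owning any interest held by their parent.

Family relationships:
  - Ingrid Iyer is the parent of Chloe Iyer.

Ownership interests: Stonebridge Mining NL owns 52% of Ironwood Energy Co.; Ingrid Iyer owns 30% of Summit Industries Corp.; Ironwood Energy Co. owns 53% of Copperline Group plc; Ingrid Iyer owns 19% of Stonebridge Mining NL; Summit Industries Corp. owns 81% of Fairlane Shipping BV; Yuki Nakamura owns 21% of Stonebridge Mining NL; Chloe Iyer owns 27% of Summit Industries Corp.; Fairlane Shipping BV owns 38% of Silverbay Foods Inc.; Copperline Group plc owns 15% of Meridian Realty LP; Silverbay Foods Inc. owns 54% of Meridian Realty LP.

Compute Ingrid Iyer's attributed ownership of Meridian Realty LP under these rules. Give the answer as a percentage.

10.259544%

By parent–child attribution (R3), Ingrid Iyer is treated as also owning Chloe Iyer's interest in Summit Industries Corp, giving 30% + 27% = 57%.
Chain via Summit Industries Corp. → Fairlane Shipping BV → Silverbay Foods Inc. (R2): 57% × 81% × 38% × 54% = 9.474084% of Meridian Realty LP.
Chain via Stonebridge Mining NL → Ironwood Energy Co. → Copperline Group plc (R2): 19% × 52% × 53% × 15% = 0.78546% of Meridian Realty LP.
Aggregating (R1): 9.474084% + 0.78546% = 10.259544%.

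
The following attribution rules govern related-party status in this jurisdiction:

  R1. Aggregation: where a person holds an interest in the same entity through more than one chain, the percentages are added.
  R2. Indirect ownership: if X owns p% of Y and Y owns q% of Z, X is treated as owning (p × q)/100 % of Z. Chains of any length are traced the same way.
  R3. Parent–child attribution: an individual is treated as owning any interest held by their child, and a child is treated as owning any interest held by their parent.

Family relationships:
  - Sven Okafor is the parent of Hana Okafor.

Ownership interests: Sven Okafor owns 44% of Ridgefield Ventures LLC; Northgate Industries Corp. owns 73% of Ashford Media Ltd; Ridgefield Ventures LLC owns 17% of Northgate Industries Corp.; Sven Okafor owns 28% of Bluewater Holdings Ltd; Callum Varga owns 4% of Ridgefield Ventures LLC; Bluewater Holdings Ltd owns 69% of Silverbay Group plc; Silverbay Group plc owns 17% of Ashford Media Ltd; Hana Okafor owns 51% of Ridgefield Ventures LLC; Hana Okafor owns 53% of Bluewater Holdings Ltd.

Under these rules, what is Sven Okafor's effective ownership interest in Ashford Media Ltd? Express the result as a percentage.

21.2908%

By parent–child attribution (R3), Sven Okafor is treated as also owning Hana Okafor's interest in Bluewater Holdings Ltd, giving 28% + 53% = 81%.
By parent–child attribution (R3), Sven Okafor is treated as also owning Hana Okafor's interest in Ridgefield Ventures LLC, giving 44% + 51% = 95%.
Chain via Bluewater Holdings Ltd → Silverbay Group plc (R2): 81% × 69% × 17% = 9.5013% of Ashford Media Ltd.
Chain via Ridgefield Ventures LLC → Northgate Industries Corp. (R2): 95% × 17% × 73% = 11.7895% of Ashford Media Ltd.
Aggregating (R1): 9.5013% + 11.7895% = 21.2908%.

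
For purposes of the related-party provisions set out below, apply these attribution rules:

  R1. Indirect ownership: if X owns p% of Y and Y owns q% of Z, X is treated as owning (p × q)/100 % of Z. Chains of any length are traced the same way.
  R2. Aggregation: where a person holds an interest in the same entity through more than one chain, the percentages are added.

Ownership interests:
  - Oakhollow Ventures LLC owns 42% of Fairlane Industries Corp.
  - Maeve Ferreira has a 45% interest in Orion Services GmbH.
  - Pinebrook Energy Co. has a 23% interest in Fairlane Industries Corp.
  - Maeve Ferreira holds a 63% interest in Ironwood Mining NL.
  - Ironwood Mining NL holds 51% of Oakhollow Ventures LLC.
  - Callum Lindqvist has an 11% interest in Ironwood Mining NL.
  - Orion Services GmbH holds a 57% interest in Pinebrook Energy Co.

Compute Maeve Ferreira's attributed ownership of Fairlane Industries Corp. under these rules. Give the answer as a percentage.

19.3941%

Chain via Orion Services GmbH → Pinebrook Energy Co. (R1): 45% × 57% × 23% = 5.8995% of Fairlane Industries Corp.
Chain via Ironwood Mining NL → Oakhollow Ventures LLC (R1): 63% × 51% × 42% = 13.4946% of Fairlane Industries Corp.
Aggregating (R2): 5.8995% + 13.4946% = 19.3941%.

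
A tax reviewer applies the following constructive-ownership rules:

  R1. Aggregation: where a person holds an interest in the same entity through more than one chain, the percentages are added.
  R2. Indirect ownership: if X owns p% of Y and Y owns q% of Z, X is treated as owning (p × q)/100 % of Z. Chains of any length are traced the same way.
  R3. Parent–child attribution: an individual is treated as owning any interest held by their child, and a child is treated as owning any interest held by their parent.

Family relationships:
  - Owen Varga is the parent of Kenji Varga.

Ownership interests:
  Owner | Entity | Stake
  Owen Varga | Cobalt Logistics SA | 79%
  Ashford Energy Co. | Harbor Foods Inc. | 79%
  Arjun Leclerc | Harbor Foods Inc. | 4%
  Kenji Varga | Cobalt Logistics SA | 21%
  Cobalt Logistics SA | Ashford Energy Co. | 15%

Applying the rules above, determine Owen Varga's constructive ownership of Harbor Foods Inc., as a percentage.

11.85%

By parent–child attribution (R3), Owen Varga is treated as also owning Kenji Varga's interest in Cobalt Logistics SA, giving 79% + 21% = 100%.
Chain via Cobalt Logistics SA → Ashford Energy Co. (R2): 100% × 15% × 79% = 11.85% of Harbor Foods Inc.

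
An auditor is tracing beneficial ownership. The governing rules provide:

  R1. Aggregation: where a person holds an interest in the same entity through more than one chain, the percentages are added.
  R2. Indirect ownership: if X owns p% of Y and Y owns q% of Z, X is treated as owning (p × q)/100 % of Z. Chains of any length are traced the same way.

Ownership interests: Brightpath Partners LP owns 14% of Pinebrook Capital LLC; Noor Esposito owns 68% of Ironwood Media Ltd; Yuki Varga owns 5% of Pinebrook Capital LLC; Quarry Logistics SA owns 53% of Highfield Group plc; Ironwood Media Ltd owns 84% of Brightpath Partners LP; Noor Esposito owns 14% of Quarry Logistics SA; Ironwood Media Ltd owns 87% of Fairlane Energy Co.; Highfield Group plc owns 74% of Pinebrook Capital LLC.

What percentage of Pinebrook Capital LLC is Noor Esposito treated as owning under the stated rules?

Chain via Ironwood Media Ltd → Brightpath Partners LP (R2): 68% × 84% × 14% = 7.9968% of Pinebrook Capital LLC.
Chain via Quarry Logistics SA → Highfield Group plc (R2): 14% × 53% × 74% = 5.4908% of Pinebrook Capital LLC.
Aggregating (R1): 7.9968% + 5.4908% = 13.4876%.

13.4876%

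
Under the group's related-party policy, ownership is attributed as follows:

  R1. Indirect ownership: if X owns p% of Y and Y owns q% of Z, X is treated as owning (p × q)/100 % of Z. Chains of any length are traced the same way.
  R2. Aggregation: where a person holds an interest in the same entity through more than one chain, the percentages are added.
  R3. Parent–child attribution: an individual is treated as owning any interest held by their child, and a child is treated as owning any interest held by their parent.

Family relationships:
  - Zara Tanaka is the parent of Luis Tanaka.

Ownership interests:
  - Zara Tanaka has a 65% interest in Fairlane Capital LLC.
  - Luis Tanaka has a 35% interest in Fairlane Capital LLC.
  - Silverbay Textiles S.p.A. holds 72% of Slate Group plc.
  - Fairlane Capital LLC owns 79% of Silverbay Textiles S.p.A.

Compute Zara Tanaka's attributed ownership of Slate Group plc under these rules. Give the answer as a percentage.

By parent–child attribution (R3), Zara Tanaka is treated as also owning Luis Tanaka's interest in Fairlane Capital LLC, giving 65% + 35% = 100%.
Chain via Fairlane Capital LLC → Silverbay Textiles S.p.A. (R1): 100% × 79% × 72% = 56.88% of Slate Group plc.

56.88%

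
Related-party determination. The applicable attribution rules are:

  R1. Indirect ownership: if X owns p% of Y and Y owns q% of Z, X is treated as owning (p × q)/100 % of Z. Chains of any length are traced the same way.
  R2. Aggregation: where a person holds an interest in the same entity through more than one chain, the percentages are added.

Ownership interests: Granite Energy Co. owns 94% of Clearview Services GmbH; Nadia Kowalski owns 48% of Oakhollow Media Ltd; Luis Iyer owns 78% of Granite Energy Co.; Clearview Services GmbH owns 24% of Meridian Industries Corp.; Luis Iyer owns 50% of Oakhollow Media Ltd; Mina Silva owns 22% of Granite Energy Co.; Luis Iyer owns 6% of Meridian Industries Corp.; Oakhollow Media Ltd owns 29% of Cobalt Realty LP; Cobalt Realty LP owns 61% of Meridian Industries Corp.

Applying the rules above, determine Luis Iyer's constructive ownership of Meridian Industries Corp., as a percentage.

32.4418%

Chain via Oakhollow Media Ltd → Cobalt Realty LP (R1): 50% × 29% × 61% = 8.845% of Meridian Industries Corp.
Chain via Granite Energy Co. → Clearview Services GmbH (R1): 78% × 94% × 24% = 17.5968% of Meridian Industries Corp.
Direct interest in Meridian Industries Corp: 6%.
Aggregating (R2): 8.845% + 17.5968% + 6% = 32.4418%.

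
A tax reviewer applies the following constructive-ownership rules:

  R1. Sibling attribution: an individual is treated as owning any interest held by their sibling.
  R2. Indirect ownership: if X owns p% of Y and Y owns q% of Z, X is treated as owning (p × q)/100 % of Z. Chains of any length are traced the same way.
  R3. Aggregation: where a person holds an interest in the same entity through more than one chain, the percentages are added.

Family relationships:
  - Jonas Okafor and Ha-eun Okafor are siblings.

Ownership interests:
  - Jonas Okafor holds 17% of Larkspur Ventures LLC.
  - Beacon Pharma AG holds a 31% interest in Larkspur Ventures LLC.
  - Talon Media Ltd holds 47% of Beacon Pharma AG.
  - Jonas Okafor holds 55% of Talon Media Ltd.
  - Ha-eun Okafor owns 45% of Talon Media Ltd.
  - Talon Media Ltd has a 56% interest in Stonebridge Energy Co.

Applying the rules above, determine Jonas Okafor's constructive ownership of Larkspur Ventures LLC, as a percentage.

By sibling attribution (R1), Jonas Okafor is treated as also owning Ha-eun Okafor's interest in Talon Media Ltd, giving 55% + 45% = 100%.
Chain via Talon Media Ltd → Beacon Pharma AG (R2): 100% × 47% × 31% = 14.57% of Larkspur Ventures LLC.
Direct interest in Larkspur Ventures LLC: 17%.
Aggregating (R3): 14.57% + 17% = 31.57%.

31.57%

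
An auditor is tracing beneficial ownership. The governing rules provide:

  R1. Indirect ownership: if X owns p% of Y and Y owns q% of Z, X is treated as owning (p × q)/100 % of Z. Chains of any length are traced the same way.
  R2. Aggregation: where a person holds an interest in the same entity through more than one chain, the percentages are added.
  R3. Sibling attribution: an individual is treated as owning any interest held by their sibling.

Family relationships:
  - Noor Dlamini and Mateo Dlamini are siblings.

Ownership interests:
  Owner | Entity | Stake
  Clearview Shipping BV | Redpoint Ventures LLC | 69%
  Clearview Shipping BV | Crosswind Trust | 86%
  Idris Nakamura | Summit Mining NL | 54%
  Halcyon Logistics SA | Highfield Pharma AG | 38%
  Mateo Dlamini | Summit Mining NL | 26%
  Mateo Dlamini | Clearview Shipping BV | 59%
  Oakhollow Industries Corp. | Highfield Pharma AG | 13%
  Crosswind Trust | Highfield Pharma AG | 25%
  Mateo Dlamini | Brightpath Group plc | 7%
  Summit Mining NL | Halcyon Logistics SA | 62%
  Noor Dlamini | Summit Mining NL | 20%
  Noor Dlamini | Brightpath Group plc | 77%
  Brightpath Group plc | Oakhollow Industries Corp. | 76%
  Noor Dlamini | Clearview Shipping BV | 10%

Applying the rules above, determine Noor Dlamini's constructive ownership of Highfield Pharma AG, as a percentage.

By sibling attribution (R3), Noor Dlamini is treated as also owning Mateo Dlamini's interest in Clearview Shipping BV, giving 10% + 59% = 69%.
By sibling attribution (R3), Noor Dlamini is treated as also owning Mateo Dlamini's interest in Summit Mining NL, giving 20% + 26% = 46%.
By sibling attribution (R3), Noor Dlamini is treated as also owning Mateo Dlamini's interest in Brightpath Group plc, giving 77% + 7% = 84%.
Chain via Clearview Shipping BV → Crosswind Trust (R1): 69% × 86% × 25% = 14.835% of Highfield Pharma AG.
Chain via Summit Mining NL → Halcyon Logistics SA (R1): 46% × 62% × 38% = 10.8376% of Highfield Pharma AG.
Chain via Brightpath Group plc → Oakhollow Industries Corp. (R1): 84% × 76% × 13% = 8.2992% of Highfield Pharma AG.
Aggregating (R2): 14.835% + 10.8376% + 8.2992% = 33.9718%.

33.9718%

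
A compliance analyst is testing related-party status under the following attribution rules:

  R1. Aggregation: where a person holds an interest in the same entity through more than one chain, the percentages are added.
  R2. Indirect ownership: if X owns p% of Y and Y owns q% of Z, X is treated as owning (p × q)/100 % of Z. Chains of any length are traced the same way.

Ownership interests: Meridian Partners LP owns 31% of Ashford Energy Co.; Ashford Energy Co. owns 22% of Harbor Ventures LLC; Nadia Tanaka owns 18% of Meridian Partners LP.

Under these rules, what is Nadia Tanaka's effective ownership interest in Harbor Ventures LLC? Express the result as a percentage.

1.2276%

Chain via Meridian Partners LP → Ashford Energy Co. (R2): 18% × 31% × 22% = 1.2276% of Harbor Ventures LLC.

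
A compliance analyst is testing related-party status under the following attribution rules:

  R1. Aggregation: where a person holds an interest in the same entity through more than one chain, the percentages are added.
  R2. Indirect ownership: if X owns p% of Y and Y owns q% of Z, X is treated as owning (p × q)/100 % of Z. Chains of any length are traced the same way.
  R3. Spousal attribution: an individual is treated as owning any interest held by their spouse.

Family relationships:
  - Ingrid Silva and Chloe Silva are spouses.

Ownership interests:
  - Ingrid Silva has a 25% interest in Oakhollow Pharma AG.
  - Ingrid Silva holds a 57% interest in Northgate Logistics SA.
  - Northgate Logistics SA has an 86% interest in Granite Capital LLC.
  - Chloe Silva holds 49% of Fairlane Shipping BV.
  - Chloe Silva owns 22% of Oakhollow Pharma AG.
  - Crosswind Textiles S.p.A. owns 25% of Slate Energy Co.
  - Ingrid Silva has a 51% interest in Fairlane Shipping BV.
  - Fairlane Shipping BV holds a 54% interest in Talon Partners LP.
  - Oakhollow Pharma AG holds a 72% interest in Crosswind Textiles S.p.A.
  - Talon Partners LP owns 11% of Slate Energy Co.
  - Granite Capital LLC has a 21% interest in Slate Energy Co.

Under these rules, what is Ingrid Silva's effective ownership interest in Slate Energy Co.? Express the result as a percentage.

24.6942%

By spousal attribution (R3), Ingrid Silva is treated as also owning Chloe Silva's interest in Fairlane Shipping BV, giving 51% + 49% = 100%.
By spousal attribution (R3), Ingrid Silva is treated as also owning Chloe Silva's interest in Oakhollow Pharma AG, giving 25% + 22% = 47%.
Chain via Fairlane Shipping BV → Talon Partners LP (R2): 100% × 54% × 11% = 5.94% of Slate Energy Co.
Chain via Oakhollow Pharma AG → Crosswind Textiles S.p.A. (R2): 47% × 72% × 25% = 8.46% of Slate Energy Co.
Chain via Northgate Logistics SA → Granite Capital LLC (R2): 57% × 86% × 21% = 10.2942% of Slate Energy Co.
Aggregating (R1): 5.94% + 8.46% + 10.2942% = 24.6942%.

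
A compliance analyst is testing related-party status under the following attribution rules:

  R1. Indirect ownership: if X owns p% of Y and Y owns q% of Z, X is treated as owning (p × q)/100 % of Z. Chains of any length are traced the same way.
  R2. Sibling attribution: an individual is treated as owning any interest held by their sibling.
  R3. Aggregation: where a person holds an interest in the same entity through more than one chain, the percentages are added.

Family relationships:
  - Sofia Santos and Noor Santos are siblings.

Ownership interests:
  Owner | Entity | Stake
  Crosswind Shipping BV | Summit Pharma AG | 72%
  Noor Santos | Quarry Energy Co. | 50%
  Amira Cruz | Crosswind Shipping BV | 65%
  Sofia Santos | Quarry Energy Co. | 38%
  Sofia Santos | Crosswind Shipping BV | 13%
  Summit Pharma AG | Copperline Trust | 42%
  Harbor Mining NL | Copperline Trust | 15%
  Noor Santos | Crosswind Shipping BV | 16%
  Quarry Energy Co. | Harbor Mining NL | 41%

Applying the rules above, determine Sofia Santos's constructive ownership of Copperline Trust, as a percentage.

14.1816%

By sibling attribution (R2), Sofia Santos is treated as also owning Noor Santos's interest in Quarry Energy Co, giving 38% + 50% = 88%.
By sibling attribution (R2), Sofia Santos is treated as also owning Noor Santos's interest in Crosswind Shipping BV, giving 13% + 16% = 29%.
Chain via Quarry Energy Co. → Harbor Mining NL (R1): 88% × 41% × 15% = 5.412% of Copperline Trust.
Chain via Crosswind Shipping BV → Summit Pharma AG (R1): 29% × 72% × 42% = 8.7696% of Copperline Trust.
Aggregating (R3): 5.412% + 8.7696% = 14.1816%.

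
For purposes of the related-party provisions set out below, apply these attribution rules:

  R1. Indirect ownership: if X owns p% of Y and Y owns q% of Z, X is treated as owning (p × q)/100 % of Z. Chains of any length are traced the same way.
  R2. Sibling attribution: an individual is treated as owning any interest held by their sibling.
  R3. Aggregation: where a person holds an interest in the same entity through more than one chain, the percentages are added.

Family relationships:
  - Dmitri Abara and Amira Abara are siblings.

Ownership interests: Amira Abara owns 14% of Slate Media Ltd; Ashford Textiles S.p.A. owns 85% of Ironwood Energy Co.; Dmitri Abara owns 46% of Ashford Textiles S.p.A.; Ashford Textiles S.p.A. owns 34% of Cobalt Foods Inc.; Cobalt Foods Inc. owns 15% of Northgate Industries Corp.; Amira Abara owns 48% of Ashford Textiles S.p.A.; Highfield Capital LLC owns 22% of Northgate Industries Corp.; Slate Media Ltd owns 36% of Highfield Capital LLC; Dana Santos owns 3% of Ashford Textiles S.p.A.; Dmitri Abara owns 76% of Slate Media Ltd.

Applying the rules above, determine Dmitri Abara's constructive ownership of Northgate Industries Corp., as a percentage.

By sibling attribution (R2), Dmitri Abara is treated as also owning Amira Abara's interest in Slate Media Ltd, giving 76% + 14% = 90%.
By sibling attribution (R2), Dmitri Abara is treated as also owning Amira Abara's interest in Ashford Textiles S.p.A, giving 46% + 48% = 94%.
Chain via Slate Media Ltd → Highfield Capital LLC (R1): 90% × 36% × 22% = 7.128% of Northgate Industries Corp.
Chain via Ashford Textiles S.p.A. → Cobalt Foods Inc. (R1): 94% × 34% × 15% = 4.794% of Northgate Industries Corp.
Aggregating (R3): 7.128% + 4.794% = 11.922%.

11.922%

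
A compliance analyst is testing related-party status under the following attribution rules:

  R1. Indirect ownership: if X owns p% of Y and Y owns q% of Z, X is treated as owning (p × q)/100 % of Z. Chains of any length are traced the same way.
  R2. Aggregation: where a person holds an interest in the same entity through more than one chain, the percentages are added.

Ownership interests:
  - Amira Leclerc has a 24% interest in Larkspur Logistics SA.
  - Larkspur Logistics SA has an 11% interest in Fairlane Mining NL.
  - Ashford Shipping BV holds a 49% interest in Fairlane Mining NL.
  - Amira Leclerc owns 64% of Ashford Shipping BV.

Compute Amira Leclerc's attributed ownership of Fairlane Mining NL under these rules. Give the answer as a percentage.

34%

Chain via Larkspur Logistics SA (R1): 24% × 11% = 2.64% of Fairlane Mining NL.
Chain via Ashford Shipping BV (R1): 64% × 49% = 31.36% of Fairlane Mining NL.
Aggregating (R2): 2.64% + 31.36% = 34%.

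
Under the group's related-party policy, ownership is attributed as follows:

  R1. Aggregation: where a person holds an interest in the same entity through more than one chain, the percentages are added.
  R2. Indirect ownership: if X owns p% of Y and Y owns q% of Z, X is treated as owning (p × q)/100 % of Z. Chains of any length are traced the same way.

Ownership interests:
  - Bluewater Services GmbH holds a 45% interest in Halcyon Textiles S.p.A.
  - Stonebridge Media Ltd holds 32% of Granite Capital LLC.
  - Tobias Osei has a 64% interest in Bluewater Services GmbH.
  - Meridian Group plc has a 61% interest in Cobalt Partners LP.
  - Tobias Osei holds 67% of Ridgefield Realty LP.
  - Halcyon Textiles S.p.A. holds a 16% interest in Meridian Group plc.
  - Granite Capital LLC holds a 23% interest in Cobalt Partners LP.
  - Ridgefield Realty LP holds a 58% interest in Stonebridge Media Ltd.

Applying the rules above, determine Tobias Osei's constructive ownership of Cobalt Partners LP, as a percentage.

5.670976%

Chain via Bluewater Services GmbH → Halcyon Textiles S.p.A. → Meridian Group plc (R2): 64% × 45% × 16% × 61% = 2.81088% of Cobalt Partners LP.
Chain via Ridgefield Realty LP → Stonebridge Media Ltd → Granite Capital LLC (R2): 67% × 58% × 32% × 23% = 2.860096% of Cobalt Partners LP.
Aggregating (R1): 2.81088% + 2.860096% = 5.670976%.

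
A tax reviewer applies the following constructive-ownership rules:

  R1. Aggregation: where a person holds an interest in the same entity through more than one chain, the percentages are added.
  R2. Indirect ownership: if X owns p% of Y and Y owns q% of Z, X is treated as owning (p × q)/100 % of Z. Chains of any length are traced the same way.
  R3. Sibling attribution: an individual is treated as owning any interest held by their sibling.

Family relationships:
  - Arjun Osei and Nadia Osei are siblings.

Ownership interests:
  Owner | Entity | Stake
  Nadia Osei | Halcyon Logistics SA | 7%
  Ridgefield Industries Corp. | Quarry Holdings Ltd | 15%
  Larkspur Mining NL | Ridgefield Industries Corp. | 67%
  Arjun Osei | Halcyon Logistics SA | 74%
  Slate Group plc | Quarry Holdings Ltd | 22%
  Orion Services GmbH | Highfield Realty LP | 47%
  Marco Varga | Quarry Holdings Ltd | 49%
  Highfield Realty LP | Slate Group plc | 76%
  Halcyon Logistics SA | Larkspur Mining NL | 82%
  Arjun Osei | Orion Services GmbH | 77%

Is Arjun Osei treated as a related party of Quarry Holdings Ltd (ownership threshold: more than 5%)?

Yes

By sibling attribution (R3), Arjun Osei is treated as also owning Nadia Osei's interest in Halcyon Logistics SA, giving 74% + 7% = 81%.
Chain via Halcyon Logistics SA → Larkspur Mining NL → Ridgefield Industries Corp. (R2): 81% × 82% × 67% × 15% = 6.67521% of Quarry Holdings Ltd.
Chain via Orion Services GmbH → Highfield Realty LP → Slate Group plc (R2): 77% × 47% × 76% × 22% = 6.050968% of Quarry Holdings Ltd.
Aggregating (R1): 6.67521% + 6.050968% = 12.726178%.
12.726178% exceeds the 5% threshold, so Arjun is a related party to Quarry Holdings Ltd.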